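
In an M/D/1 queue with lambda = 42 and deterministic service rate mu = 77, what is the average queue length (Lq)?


M/D/1: Lq = rho^2 / (2*(1-rho)) where rho = 42/77; Lq = 0.33

0.33


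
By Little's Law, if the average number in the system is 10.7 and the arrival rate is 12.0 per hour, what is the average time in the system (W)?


W = L / lambda = 10.7 / 12.0 = 0.8917 hours

0.8917 hours


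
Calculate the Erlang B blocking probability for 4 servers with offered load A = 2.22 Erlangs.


B(N,A) = (A^N/N!) / sum(A^k/k!, k=0..N) with N=4, A=2.22 = 0.1188

0.1188


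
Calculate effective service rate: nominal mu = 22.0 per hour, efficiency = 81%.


Effective rate = mu * efficiency = 22.0 * 0.81 = 17.82 per hour

17.82 per hour


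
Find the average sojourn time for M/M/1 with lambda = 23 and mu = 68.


W = 1/(mu - lambda) = 1/(68 - 23) = 0.0222 hours

0.0222 hours


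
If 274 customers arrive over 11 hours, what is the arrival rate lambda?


lambda = total arrivals / time = 274 / 11 = 24.91 per hour

24.91 per hour


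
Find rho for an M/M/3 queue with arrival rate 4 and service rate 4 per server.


rho = lambda/(c*mu) = 4/(3*4) = 0.3333

0.3333


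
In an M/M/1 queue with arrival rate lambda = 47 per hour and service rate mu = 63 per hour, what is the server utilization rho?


rho = lambda/mu = 47/63 = 0.746

0.746


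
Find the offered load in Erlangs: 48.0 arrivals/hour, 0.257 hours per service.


Offered load a = lambda * E[S] = 48.0 * 0.257 = 12.34 Erlangs

12.34 Erlangs


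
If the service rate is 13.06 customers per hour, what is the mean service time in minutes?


Mean service time = 60/mu = 60/13.06 = 4.59 minutes

4.59 minutes


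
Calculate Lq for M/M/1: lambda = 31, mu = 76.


rho = 31/76; Lq = rho^2/(1-rho) = 0.28

0.28


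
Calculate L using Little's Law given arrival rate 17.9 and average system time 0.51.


L = lambda * W = 17.9 * 0.51 = 9.13

9.13


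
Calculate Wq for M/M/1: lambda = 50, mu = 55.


rho = 50/55; Wq = rho/(mu - lambda) = 0.1818 hours

0.1818 hours


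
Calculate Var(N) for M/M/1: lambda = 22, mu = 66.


rho = 22/66; Var(N) = rho/(1-rho)^2 = 0.75

0.75


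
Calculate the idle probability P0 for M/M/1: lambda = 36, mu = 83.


P0 = 1 - rho = 1 - 36/83 = 0.5663

0.5663


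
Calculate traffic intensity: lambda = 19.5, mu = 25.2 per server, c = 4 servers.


rho = lambda / (c * mu) = 19.5 / (4 * 25.2) = 0.1935

0.1935


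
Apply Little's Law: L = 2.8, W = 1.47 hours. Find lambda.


lambda = L / W = 2.8 / 1.47 = 1.9 per hour

1.9 per hour


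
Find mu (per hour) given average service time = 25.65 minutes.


mu = 60 / avg_service_time = 60 / 25.65 = 2.34 per hour

2.34 per hour


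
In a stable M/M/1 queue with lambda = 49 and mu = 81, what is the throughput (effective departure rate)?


For a stable queue (lambda < mu), throughput = lambda = 49 per hour

49 per hour


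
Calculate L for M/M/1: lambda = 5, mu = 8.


rho = 5/8; L = rho/(1-rho) = 1.67

1.67


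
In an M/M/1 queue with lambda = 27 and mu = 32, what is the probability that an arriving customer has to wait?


P(wait) = rho = lambda/mu = 27/32 = 0.8438

0.8438


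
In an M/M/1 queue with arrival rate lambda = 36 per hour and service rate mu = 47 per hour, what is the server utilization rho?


rho = lambda/mu = 36/47 = 0.766

0.766


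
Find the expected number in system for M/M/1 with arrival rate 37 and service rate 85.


rho = 37/85; L = rho/(1-rho) = 0.77

0.77


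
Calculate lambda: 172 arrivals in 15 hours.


lambda = total arrivals / time = 172 / 15 = 11.47 per hour

11.47 per hour


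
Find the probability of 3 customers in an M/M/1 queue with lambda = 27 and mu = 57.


rho = 27/57; P(n) = (1-rho)*rho^n = (1-27/57)*(27/57)^3 = 0.0559

0.0559


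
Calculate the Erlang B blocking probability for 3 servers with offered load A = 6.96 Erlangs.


B(N,A) = (A^N/N!) / sum(A^k/k!, k=0..N) with N=3, A=6.96 = 0.6359

0.6359


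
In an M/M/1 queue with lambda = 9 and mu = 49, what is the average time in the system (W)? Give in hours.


W = 1/(mu - lambda) = 1/(49 - 9) = 0.025 hours

0.025 hours


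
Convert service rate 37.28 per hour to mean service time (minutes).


Mean service time = 60/mu = 60/37.28 = 1.61 minutes

1.61 minutes


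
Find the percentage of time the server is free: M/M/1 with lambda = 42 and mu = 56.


Idle fraction = (1 - rho) * 100 = (1 - 42/56) * 100 = 25.0%

25.0%


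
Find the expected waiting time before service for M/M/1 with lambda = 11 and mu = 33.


rho = 11/33; Wq = rho/(mu - lambda) = 0.0152 hours

0.0152 hours


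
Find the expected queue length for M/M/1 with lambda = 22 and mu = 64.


rho = 22/64; Lq = rho^2/(1-rho) = 0.18

0.18


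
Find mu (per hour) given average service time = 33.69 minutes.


mu = 60 / avg_service_time = 60 / 33.69 = 1.78 per hour

1.78 per hour


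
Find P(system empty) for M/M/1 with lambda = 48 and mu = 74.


P0 = 1 - rho = 1 - 48/74 = 0.3514

0.3514


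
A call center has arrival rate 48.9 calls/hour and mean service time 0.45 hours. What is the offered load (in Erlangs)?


Offered load a = lambda * E[S] = 48.9 * 0.45 = 22.01 Erlangs

22.01 Erlangs


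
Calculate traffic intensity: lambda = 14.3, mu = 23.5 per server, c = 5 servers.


rho = lambda / (c * mu) = 14.3 / (5 * 23.5) = 0.1217

0.1217


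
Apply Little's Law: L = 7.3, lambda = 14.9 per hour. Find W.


W = L / lambda = 7.3 / 14.9 = 0.4899 hours

0.4899 hours


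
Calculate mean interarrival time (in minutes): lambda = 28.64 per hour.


Mean interarrival time = 60/lambda = 60/28.64 = 2.09 minutes

2.09 minutes


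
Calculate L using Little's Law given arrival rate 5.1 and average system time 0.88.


L = lambda * W = 5.1 * 0.88 = 4.49

4.49


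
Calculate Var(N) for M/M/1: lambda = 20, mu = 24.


rho = 20/24; Var(N) = rho/(1-rho)^2 = 30.0

30.0


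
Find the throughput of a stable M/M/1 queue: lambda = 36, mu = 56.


For a stable queue (lambda < mu), throughput = lambda = 36 per hour

36 per hour


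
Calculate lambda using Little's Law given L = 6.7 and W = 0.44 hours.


lambda = L / W = 6.7 / 0.44 = 15.23 per hour

15.23 per hour


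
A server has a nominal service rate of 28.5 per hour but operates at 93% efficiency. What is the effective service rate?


Effective rate = mu * efficiency = 28.5 * 0.93 = 26.51 per hour

26.51 per hour


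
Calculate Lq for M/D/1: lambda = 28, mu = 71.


M/D/1: Lq = rho^2 / (2*(1-rho)) where rho = 28/71; Lq = 0.13

0.13


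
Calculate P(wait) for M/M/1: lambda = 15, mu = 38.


P(wait) = rho = lambda/mu = 15/38 = 0.3947

0.3947


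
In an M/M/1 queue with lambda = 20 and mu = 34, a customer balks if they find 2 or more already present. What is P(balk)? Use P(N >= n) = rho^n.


P(N >= 2) = rho^2 = (20/34)^2 = 0.346

0.346


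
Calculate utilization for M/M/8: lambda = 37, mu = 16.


rho = lambda/(c*mu) = 37/(8*16) = 0.2891

0.2891


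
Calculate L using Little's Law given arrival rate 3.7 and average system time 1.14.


L = lambda * W = 3.7 * 1.14 = 4.22

4.22


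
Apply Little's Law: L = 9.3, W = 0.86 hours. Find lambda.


lambda = L / W = 9.3 / 0.86 = 10.81 per hour

10.81 per hour


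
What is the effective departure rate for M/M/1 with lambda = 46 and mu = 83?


For a stable queue (lambda < mu), throughput = lambda = 46 per hour

46 per hour


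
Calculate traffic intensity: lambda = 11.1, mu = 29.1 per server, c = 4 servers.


rho = lambda / (c * mu) = 11.1 / (4 * 29.1) = 0.0954

0.0954


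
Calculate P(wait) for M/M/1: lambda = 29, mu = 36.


P(wait) = rho = lambda/mu = 29/36 = 0.8056

0.8056


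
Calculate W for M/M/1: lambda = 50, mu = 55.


W = 1/(mu - lambda) = 1/(55 - 50) = 0.2 hours

0.2 hours


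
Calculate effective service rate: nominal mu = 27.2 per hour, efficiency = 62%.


Effective rate = mu * efficiency = 27.2 * 0.62 = 16.86 per hour

16.86 per hour


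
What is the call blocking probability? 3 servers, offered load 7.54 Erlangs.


B(N,A) = (A^N/N!) / sum(A^k/k!, k=0..N) with N=3, A=7.54 = 0.659

0.659


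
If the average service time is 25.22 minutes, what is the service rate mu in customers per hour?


mu = 60 / avg_service_time = 60 / 25.22 = 2.38 per hour

2.38 per hour


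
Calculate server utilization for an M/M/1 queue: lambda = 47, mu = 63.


rho = lambda/mu = 47/63 = 0.746

0.746


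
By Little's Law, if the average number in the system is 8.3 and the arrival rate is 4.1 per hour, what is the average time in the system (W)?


W = L / lambda = 8.3 / 4.1 = 2.0244 hours

2.0244 hours


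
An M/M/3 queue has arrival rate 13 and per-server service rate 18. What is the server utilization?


rho = lambda/(c*mu) = 13/(3*18) = 0.2407

0.2407


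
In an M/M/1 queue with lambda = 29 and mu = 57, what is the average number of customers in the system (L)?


rho = 29/57; L = rho/(1-rho) = 1.04

1.04


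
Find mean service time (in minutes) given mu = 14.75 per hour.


Mean service time = 60/mu = 60/14.75 = 4.07 minutes

4.07 minutes


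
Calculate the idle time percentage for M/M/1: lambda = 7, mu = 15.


Idle fraction = (1 - rho) * 100 = (1 - 7/15) * 100 = 53.3%

53.3%


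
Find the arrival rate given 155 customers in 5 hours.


lambda = total arrivals / time = 155 / 5 = 31.0 per hour

31.0 per hour


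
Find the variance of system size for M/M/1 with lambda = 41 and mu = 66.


rho = 41/66; Var(N) = rho/(1-rho)^2 = 4.33

4.33


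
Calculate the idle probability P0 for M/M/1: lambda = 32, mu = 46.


P0 = 1 - rho = 1 - 32/46 = 0.3043

0.3043


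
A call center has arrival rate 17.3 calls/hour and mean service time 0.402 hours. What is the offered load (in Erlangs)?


Offered load a = lambda * E[S] = 17.3 * 0.402 = 6.95 Erlangs

6.95 Erlangs


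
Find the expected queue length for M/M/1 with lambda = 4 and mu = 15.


rho = 4/15; Lq = rho^2/(1-rho) = 0.1

0.1


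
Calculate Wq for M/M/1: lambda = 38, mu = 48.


rho = 38/48; Wq = rho/(mu - lambda) = 0.0792 hours

0.0792 hours


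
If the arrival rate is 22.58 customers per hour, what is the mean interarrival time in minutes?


Mean interarrival time = 60/lambda = 60/22.58 = 2.66 minutes

2.66 minutes


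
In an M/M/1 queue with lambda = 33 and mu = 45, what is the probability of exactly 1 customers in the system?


rho = 33/45; P(n) = (1-rho)*rho^n = (1-33/45)*(33/45)^1 = 0.1956

0.1956


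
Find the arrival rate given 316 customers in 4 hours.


lambda = total arrivals / time = 316 / 4 = 79.0 per hour

79.0 per hour


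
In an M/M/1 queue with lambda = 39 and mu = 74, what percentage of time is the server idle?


Idle fraction = (1 - rho) * 100 = (1 - 39/74) * 100 = 47.3%

47.3%


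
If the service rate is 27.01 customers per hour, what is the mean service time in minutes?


Mean service time = 60/mu = 60/27.01 = 2.22 minutes

2.22 minutes


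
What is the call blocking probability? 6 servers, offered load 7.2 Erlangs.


B(N,A) = (A^N/N!) / sum(A^k/k!, k=0..N) with N=6, A=7.2 = 0.3437

0.3437


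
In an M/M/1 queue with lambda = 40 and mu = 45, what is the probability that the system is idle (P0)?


P0 = 1 - rho = 1 - 40/45 = 0.1111

0.1111


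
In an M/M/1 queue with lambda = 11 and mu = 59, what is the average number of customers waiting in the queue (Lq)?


rho = 11/59; Lq = rho^2/(1-rho) = 0.04

0.04


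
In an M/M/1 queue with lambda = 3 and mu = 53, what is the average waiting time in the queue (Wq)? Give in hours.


rho = 3/53; Wq = rho/(mu - lambda) = 0.0011 hours

0.0011 hours


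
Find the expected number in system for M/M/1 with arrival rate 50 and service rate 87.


rho = 50/87; L = rho/(1-rho) = 1.35

1.35


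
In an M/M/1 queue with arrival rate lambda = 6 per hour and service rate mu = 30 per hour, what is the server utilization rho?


rho = lambda/mu = 6/30 = 0.2

0.2


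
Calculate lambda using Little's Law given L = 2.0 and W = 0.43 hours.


lambda = L / W = 2.0 / 0.43 = 4.65 per hour

4.65 per hour


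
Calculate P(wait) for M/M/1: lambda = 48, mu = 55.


P(wait) = rho = lambda/mu = 48/55 = 0.8727

0.8727


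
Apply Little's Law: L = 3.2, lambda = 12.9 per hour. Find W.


W = L / lambda = 3.2 / 12.9 = 0.2481 hours

0.2481 hours


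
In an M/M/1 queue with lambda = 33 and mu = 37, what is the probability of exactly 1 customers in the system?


rho = 33/37; P(n) = (1-rho)*rho^n = (1-33/37)*(33/37)^1 = 0.0964

0.0964


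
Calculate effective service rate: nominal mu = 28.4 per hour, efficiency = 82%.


Effective rate = mu * efficiency = 28.4 * 0.82 = 23.29 per hour

23.29 per hour


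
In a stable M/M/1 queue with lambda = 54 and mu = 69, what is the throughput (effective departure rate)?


For a stable queue (lambda < mu), throughput = lambda = 54 per hour

54 per hour


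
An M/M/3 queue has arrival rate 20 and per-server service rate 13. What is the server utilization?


rho = lambda/(c*mu) = 20/(3*13) = 0.5128

0.5128


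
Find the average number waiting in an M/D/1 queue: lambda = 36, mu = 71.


M/D/1: Lq = rho^2 / (2*(1-rho)) where rho = 36/71; Lq = 0.26

0.26


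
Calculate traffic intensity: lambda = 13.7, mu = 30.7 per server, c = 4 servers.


rho = lambda / (c * mu) = 13.7 / (4 * 30.7) = 0.1116

0.1116


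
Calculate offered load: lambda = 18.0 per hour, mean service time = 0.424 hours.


Offered load a = lambda * E[S] = 18.0 * 0.424 = 7.63 Erlangs

7.63 Erlangs


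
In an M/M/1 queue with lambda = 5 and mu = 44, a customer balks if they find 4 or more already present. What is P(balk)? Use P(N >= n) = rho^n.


P(N >= 4) = rho^4 = (5/44)^4 = 0.0002

0.0002


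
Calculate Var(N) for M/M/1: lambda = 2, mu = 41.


rho = 2/41; Var(N) = rho/(1-rho)^2 = 0.05

0.05


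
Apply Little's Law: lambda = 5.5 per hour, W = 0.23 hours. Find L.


L = lambda * W = 5.5 * 0.23 = 1.27

1.27


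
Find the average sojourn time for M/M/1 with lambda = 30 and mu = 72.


W = 1/(mu - lambda) = 1/(72 - 30) = 0.0238 hours

0.0238 hours


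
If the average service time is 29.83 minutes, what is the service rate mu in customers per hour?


mu = 60 / avg_service_time = 60 / 29.83 = 2.01 per hour

2.01 per hour


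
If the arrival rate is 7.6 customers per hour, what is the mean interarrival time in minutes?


Mean interarrival time = 60/lambda = 60/7.6 = 7.89 minutes

7.89 minutes


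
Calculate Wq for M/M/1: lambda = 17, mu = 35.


rho = 17/35; Wq = rho/(mu - lambda) = 0.027 hours

0.027 hours


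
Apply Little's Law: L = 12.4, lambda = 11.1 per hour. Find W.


W = L / lambda = 12.4 / 11.1 = 1.1171 hours

1.1171 hours


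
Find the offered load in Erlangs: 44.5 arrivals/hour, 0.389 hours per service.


Offered load a = lambda * E[S] = 44.5 * 0.389 = 17.31 Erlangs

17.31 Erlangs


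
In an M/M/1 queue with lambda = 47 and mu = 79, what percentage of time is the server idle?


Idle fraction = (1 - rho) * 100 = (1 - 47/79) * 100 = 40.5%

40.5%


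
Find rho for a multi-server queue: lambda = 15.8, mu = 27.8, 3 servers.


rho = lambda / (c * mu) = 15.8 / (3 * 27.8) = 0.1894

0.1894


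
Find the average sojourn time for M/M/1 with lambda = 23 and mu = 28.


W = 1/(mu - lambda) = 1/(28 - 23) = 0.2 hours

0.2 hours


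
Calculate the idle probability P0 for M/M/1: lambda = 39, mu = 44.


P0 = 1 - rho = 1 - 39/44 = 0.1136

0.1136


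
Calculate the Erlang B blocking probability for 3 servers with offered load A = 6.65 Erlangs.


B(N,A) = (A^N/N!) / sum(A^k/k!, k=0..N) with N=3, A=6.65 = 0.6222

0.6222


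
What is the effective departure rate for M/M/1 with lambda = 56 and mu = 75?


For a stable queue (lambda < mu), throughput = lambda = 56 per hour

56 per hour


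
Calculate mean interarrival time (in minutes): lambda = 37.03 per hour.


Mean interarrival time = 60/lambda = 60/37.03 = 1.62 minutes

1.62 minutes


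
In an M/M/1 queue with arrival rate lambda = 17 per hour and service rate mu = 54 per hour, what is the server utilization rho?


rho = lambda/mu = 17/54 = 0.3148

0.3148


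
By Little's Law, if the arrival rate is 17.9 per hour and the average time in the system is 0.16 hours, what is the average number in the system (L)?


L = lambda * W = 17.9 * 0.16 = 2.86

2.86


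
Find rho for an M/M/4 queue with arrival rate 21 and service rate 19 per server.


rho = lambda/(c*mu) = 21/(4*19) = 0.2763

0.2763


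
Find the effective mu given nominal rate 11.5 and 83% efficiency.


Effective rate = mu * efficiency = 11.5 * 0.83 = 9.55 per hour

9.55 per hour


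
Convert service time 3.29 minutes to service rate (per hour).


mu = 60 / avg_service_time = 60 / 3.29 = 18.24 per hour

18.24 per hour


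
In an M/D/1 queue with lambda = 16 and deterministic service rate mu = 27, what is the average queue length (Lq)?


M/D/1: Lq = rho^2 / (2*(1-rho)) where rho = 16/27; Lq = 0.43

0.43


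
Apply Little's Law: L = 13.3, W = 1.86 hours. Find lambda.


lambda = L / W = 13.3 / 1.86 = 7.15 per hour

7.15 per hour


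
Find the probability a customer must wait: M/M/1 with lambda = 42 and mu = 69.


P(wait) = rho = lambda/mu = 42/69 = 0.6087

0.6087


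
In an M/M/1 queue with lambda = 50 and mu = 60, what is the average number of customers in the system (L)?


rho = 50/60; L = rho/(1-rho) = 5.0

5.0


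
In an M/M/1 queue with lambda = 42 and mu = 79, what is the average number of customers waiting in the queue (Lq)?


rho = 42/79; Lq = rho^2/(1-rho) = 0.6

0.6


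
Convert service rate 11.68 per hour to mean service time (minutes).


Mean service time = 60/mu = 60/11.68 = 5.14 minutes

5.14 minutes


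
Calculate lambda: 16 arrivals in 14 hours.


lambda = total arrivals / time = 16 / 14 = 1.14 per hour

1.14 per hour


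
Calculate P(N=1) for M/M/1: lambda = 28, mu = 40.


rho = 28/40; P(n) = (1-rho)*rho^n = (1-28/40)*(28/40)^1 = 0.21

0.21


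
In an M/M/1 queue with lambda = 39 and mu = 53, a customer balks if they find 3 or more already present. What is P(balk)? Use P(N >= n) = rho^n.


P(N >= 3) = rho^3 = (39/53)^3 = 0.3984

0.3984


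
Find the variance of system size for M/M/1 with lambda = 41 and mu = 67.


rho = 41/67; Var(N) = rho/(1-rho)^2 = 4.06

4.06


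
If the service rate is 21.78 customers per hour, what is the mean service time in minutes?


Mean service time = 60/mu = 60/21.78 = 2.75 minutes

2.75 minutes


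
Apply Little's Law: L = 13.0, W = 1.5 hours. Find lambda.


lambda = L / W = 13.0 / 1.5 = 8.67 per hour

8.67 per hour


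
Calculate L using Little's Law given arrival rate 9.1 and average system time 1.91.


L = lambda * W = 9.1 * 1.91 = 17.38

17.38


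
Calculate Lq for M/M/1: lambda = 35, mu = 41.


rho = 35/41; Lq = rho^2/(1-rho) = 4.98

4.98


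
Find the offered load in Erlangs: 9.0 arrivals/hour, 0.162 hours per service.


Offered load a = lambda * E[S] = 9.0 * 0.162 = 1.46 Erlangs

1.46 Erlangs


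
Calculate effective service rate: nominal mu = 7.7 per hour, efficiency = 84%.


Effective rate = mu * efficiency = 7.7 * 0.84 = 6.47 per hour

6.47 per hour


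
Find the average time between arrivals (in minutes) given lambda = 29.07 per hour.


Mean interarrival time = 60/lambda = 60/29.07 = 2.06 minutes

2.06 minutes


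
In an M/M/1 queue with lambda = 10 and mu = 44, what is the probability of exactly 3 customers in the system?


rho = 10/44; P(n) = (1-rho)*rho^n = (1-10/44)*(10/44)^3 = 0.0091

0.0091


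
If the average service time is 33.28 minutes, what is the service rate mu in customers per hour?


mu = 60 / avg_service_time = 60 / 33.28 = 1.8 per hour

1.8 per hour


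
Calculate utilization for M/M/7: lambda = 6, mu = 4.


rho = lambda/(c*mu) = 6/(7*4) = 0.2143

0.2143


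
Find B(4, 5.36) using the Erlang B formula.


B(N,A) = (A^N/N!) / sum(A^k/k!, k=0..N) with N=4, A=5.36 = 0.4257

0.4257


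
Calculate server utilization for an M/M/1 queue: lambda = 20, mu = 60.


rho = lambda/mu = 20/60 = 0.3333

0.3333


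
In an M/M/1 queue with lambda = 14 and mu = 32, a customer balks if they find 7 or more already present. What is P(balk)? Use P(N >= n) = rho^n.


P(N >= 7) = rho^7 = (14/32)^7 = 0.0031

0.0031


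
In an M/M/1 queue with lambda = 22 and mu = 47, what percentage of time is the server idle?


Idle fraction = (1 - rho) * 100 = (1 - 22/47) * 100 = 53.2%

53.2%


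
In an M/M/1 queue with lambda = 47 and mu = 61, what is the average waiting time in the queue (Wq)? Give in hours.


rho = 47/61; Wq = rho/(mu - lambda) = 0.055 hours

0.055 hours


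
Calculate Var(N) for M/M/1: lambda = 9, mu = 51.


rho = 9/51; Var(N) = rho/(1-rho)^2 = 0.26

0.26


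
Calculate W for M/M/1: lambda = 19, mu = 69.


W = 1/(mu - lambda) = 1/(69 - 19) = 0.02 hours

0.02 hours


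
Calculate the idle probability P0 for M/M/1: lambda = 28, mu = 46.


P0 = 1 - rho = 1 - 28/46 = 0.3913

0.3913


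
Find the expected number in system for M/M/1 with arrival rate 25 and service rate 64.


rho = 25/64; L = rho/(1-rho) = 0.64

0.64


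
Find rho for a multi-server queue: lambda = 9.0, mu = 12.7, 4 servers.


rho = lambda / (c * mu) = 9.0 / (4 * 12.7) = 0.1772

0.1772


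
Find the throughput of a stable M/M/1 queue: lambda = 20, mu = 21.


For a stable queue (lambda < mu), throughput = lambda = 20 per hour

20 per hour


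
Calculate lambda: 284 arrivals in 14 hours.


lambda = total arrivals / time = 284 / 14 = 20.29 per hour

20.29 per hour


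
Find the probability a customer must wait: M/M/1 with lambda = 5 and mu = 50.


P(wait) = rho = lambda/mu = 5/50 = 0.1

0.1


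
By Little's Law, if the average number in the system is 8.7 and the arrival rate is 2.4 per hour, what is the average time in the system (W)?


W = L / lambda = 8.7 / 2.4 = 3.625 hours

3.625 hours


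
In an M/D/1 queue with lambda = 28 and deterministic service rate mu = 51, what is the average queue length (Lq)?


M/D/1: Lq = rho^2 / (2*(1-rho)) where rho = 28/51; Lq = 0.33

0.33


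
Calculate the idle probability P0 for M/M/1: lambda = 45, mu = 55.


P0 = 1 - rho = 1 - 45/55 = 0.1818

0.1818


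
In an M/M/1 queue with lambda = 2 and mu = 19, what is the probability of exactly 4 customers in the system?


rho = 2/19; P(n) = (1-rho)*rho^n = (1-2/19)*(2/19)^4 = 0.0001

0.0001


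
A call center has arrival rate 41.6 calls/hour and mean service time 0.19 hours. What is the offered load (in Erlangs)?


Offered load a = lambda * E[S] = 41.6 * 0.19 = 7.9 Erlangs

7.9 Erlangs


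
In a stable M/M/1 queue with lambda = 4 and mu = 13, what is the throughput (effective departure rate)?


For a stable queue (lambda < mu), throughput = lambda = 4 per hour

4 per hour


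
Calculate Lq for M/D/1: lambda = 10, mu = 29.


M/D/1: Lq = rho^2 / (2*(1-rho)) where rho = 10/29; Lq = 0.09

0.09


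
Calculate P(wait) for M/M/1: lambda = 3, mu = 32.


P(wait) = rho = lambda/mu = 3/32 = 0.0938

0.0938


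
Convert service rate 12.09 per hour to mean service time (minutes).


Mean service time = 60/mu = 60/12.09 = 4.96 minutes

4.96 minutes


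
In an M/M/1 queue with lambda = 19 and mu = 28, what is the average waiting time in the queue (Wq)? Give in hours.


rho = 19/28; Wq = rho/(mu - lambda) = 0.0754 hours

0.0754 hours


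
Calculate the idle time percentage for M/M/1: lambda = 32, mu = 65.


Idle fraction = (1 - rho) * 100 = (1 - 32/65) * 100 = 50.8%

50.8%


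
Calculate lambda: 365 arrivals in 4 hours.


lambda = total arrivals / time = 365 / 4 = 91.25 per hour

91.25 per hour


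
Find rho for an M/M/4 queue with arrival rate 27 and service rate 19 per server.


rho = lambda/(c*mu) = 27/(4*19) = 0.3553

0.3553


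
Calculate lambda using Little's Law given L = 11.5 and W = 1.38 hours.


lambda = L / W = 11.5 / 1.38 = 8.33 per hour

8.33 per hour


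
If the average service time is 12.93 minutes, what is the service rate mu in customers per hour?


mu = 60 / avg_service_time = 60 / 12.93 = 4.64 per hour

4.64 per hour


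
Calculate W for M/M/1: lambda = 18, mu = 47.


W = 1/(mu - lambda) = 1/(47 - 18) = 0.0345 hours

0.0345 hours


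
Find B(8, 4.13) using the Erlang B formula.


B(N,A) = (A^N/N!) / sum(A^k/k!, k=0..N) with N=8, A=4.13 = 0.0346

0.0346


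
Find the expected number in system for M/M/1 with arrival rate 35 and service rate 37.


rho = 35/37; L = rho/(1-rho) = 17.5

17.5


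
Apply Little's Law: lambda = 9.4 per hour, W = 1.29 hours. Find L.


L = lambda * W = 9.4 * 1.29 = 12.13

12.13


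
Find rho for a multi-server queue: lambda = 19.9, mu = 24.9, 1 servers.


rho = lambda / (c * mu) = 19.9 / (1 * 24.9) = 0.7992

0.7992


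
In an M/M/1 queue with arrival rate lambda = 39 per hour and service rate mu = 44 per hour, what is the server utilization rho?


rho = lambda/mu = 39/44 = 0.8864

0.8864


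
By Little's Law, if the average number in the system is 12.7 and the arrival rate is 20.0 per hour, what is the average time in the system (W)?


W = L / lambda = 12.7 / 20.0 = 0.635 hours

0.635 hours


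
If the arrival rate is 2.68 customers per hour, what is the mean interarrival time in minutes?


Mean interarrival time = 60/lambda = 60/2.68 = 22.39 minutes

22.39 minutes


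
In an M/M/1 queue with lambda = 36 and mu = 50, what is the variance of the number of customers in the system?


rho = 36/50; Var(N) = rho/(1-rho)^2 = 9.18

9.18


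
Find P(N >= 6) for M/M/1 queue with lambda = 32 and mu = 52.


P(N >= 6) = rho^6 = (32/52)^6 = 0.0543

0.0543


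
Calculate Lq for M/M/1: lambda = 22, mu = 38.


rho = 22/38; Lq = rho^2/(1-rho) = 0.8

0.8


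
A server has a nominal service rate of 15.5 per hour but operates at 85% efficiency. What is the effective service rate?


Effective rate = mu * efficiency = 15.5 * 0.85 = 13.18 per hour

13.18 per hour


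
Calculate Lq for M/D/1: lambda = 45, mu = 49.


M/D/1: Lq = rho^2 / (2*(1-rho)) where rho = 45/49; Lq = 5.17

5.17


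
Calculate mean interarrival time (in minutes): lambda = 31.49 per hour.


Mean interarrival time = 60/lambda = 60/31.49 = 1.91 minutes

1.91 minutes


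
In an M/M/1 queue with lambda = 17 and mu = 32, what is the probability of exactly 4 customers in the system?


rho = 17/32; P(n) = (1-rho)*rho^n = (1-17/32)*(17/32)^4 = 0.0373

0.0373


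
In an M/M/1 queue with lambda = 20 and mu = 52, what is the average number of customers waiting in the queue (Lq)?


rho = 20/52; Lq = rho^2/(1-rho) = 0.24

0.24


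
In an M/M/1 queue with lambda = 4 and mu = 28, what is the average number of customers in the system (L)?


rho = 4/28; L = rho/(1-rho) = 0.17

0.17


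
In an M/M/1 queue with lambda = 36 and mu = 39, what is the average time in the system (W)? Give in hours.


W = 1/(mu - lambda) = 1/(39 - 36) = 0.3333 hours

0.3333 hours


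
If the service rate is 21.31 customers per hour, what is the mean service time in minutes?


Mean service time = 60/mu = 60/21.31 = 2.82 minutes

2.82 minutes


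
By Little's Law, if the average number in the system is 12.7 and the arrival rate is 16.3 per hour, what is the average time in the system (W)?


W = L / lambda = 12.7 / 16.3 = 0.7791 hours

0.7791 hours


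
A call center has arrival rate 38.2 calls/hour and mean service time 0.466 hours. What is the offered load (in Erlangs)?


Offered load a = lambda * E[S] = 38.2 * 0.466 = 17.8 Erlangs

17.8 Erlangs


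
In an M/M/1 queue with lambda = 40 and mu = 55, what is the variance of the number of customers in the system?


rho = 40/55; Var(N) = rho/(1-rho)^2 = 9.78

9.78


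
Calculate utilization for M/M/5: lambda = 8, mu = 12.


rho = lambda/(c*mu) = 8/(5*12) = 0.1333

0.1333


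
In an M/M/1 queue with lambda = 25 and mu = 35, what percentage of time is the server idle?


Idle fraction = (1 - rho) * 100 = (1 - 25/35) * 100 = 28.6%

28.6%


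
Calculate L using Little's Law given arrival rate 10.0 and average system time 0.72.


L = lambda * W = 10.0 * 0.72 = 7.2

7.2


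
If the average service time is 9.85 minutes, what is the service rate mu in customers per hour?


mu = 60 / avg_service_time = 60 / 9.85 = 6.09 per hour

6.09 per hour


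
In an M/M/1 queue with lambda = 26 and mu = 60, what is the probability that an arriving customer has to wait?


P(wait) = rho = lambda/mu = 26/60 = 0.4333

0.4333


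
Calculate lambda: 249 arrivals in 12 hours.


lambda = total arrivals / time = 249 / 12 = 20.75 per hour

20.75 per hour


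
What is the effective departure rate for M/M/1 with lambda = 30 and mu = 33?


For a stable queue (lambda < mu), throughput = lambda = 30 per hour

30 per hour


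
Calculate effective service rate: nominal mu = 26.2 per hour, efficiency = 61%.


Effective rate = mu * efficiency = 26.2 * 0.61 = 15.98 per hour

15.98 per hour


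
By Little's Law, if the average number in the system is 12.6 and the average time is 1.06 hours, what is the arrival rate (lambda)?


lambda = L / W = 12.6 / 1.06 = 11.89 per hour

11.89 per hour


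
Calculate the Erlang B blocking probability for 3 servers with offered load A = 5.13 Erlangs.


B(N,A) = (A^N/N!) / sum(A^k/k!, k=0..N) with N=3, A=5.13 = 0.5384

0.5384


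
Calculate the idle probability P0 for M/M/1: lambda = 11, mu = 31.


P0 = 1 - rho = 1 - 11/31 = 0.6452

0.6452


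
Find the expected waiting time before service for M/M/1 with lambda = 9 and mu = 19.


rho = 9/19; Wq = rho/(mu - lambda) = 0.0474 hours

0.0474 hours


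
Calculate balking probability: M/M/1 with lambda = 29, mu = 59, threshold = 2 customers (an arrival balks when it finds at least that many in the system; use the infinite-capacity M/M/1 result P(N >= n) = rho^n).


P(N >= 2) = rho^2 = (29/59)^2 = 0.2416

0.2416


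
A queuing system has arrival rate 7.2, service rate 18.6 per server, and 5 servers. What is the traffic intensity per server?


rho = lambda / (c * mu) = 7.2 / (5 * 18.6) = 0.0774

0.0774


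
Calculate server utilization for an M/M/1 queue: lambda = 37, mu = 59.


rho = lambda/mu = 37/59 = 0.6271

0.6271


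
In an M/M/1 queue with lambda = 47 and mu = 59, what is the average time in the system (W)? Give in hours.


W = 1/(mu - lambda) = 1/(59 - 47) = 0.0833 hours

0.0833 hours


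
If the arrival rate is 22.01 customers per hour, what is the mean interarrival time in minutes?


Mean interarrival time = 60/lambda = 60/22.01 = 2.73 minutes

2.73 minutes


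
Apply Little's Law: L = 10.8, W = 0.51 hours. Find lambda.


lambda = L / W = 10.8 / 0.51 = 21.18 per hour

21.18 per hour


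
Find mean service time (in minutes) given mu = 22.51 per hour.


Mean service time = 60/mu = 60/22.51 = 2.67 minutes

2.67 minutes


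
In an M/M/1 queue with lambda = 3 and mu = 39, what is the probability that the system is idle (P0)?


P0 = 1 - rho = 1 - 3/39 = 0.9231

0.9231


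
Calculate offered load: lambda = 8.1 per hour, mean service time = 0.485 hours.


Offered load a = lambda * E[S] = 8.1 * 0.485 = 3.93 Erlangs

3.93 Erlangs


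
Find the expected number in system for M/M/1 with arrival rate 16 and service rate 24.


rho = 16/24; L = rho/(1-rho) = 2.0

2.0


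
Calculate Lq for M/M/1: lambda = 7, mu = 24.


rho = 7/24; Lq = rho^2/(1-rho) = 0.12

0.12


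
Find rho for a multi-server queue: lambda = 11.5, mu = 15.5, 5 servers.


rho = lambda / (c * mu) = 11.5 / (5 * 15.5) = 0.1484

0.1484


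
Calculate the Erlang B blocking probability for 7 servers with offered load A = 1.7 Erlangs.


B(N,A) = (A^N/N!) / sum(A^k/k!, k=0..N) with N=7, A=1.7 = 0.0015

0.0015


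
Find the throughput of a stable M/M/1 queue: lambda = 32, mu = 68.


For a stable queue (lambda < mu), throughput = lambda = 32 per hour

32 per hour


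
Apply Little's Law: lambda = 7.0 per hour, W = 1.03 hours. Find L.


L = lambda * W = 7.0 * 1.03 = 7.21

7.21


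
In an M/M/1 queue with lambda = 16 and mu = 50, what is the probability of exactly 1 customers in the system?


rho = 16/50; P(n) = (1-rho)*rho^n = (1-16/50)*(16/50)^1 = 0.2176

0.2176


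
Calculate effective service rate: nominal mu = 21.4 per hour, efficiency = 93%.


Effective rate = mu * efficiency = 21.4 * 0.93 = 19.9 per hour

19.9 per hour


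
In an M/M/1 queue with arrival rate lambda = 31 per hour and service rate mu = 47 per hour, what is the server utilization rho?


rho = lambda/mu = 31/47 = 0.6596

0.6596


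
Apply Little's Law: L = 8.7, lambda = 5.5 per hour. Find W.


W = L / lambda = 8.7 / 5.5 = 1.5818 hours

1.5818 hours


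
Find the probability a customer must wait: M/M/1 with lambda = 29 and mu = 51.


P(wait) = rho = lambda/mu = 29/51 = 0.5686

0.5686


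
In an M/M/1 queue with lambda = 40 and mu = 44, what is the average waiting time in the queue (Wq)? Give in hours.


rho = 40/44; Wq = rho/(mu - lambda) = 0.2273 hours

0.2273 hours


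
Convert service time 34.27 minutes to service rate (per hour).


mu = 60 / avg_service_time = 60 / 34.27 = 1.75 per hour

1.75 per hour


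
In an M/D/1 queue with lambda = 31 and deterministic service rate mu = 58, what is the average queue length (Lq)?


M/D/1: Lq = rho^2 / (2*(1-rho)) where rho = 31/58; Lq = 0.31

0.31


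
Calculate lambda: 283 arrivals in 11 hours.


lambda = total arrivals / time = 283 / 11 = 25.73 per hour

25.73 per hour


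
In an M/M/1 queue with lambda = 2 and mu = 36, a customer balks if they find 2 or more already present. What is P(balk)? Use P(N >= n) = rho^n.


P(N >= 2) = rho^2 = (2/36)^2 = 0.0031

0.0031


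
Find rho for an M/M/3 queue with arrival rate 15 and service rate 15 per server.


rho = lambda/(c*mu) = 15/(3*15) = 0.3333

0.3333


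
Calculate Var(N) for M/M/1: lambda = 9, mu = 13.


rho = 9/13; Var(N) = rho/(1-rho)^2 = 7.31

7.31


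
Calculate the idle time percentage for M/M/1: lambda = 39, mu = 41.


Idle fraction = (1 - rho) * 100 = (1 - 39/41) * 100 = 4.9%

4.9%


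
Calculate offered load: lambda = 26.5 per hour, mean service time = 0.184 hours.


Offered load a = lambda * E[S] = 26.5 * 0.184 = 4.88 Erlangs

4.88 Erlangs


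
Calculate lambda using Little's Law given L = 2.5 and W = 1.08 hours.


lambda = L / W = 2.5 / 1.08 = 2.31 per hour

2.31 per hour


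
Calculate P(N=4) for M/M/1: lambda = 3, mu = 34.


rho = 3/34; P(n) = (1-rho)*rho^n = (1-3/34)*(3/34)^4 = 0.0001

0.0001


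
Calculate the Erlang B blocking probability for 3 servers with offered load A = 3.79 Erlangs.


B(N,A) = (A^N/N!) / sum(A^k/k!, k=0..N) with N=3, A=3.79 = 0.4311

0.4311


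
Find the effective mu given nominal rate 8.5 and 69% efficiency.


Effective rate = mu * efficiency = 8.5 * 0.69 = 5.87 per hour

5.87 per hour


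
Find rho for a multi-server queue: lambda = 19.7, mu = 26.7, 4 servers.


rho = lambda / (c * mu) = 19.7 / (4 * 26.7) = 0.1845

0.1845


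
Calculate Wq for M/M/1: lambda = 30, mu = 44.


rho = 30/44; Wq = rho/(mu - lambda) = 0.0487 hours

0.0487 hours


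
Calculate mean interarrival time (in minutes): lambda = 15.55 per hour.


Mean interarrival time = 60/lambda = 60/15.55 = 3.86 minutes

3.86 minutes


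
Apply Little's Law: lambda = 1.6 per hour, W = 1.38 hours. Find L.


L = lambda * W = 1.6 * 1.38 = 2.21

2.21


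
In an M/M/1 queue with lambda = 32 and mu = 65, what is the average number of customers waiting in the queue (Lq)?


rho = 32/65; Lq = rho^2/(1-rho) = 0.48

0.48


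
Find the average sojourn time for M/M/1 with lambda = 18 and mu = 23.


W = 1/(mu - lambda) = 1/(23 - 18) = 0.2 hours

0.2 hours


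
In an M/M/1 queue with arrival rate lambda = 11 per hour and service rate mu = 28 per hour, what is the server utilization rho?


rho = lambda/mu = 11/28 = 0.3929

0.3929


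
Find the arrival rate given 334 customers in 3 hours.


lambda = total arrivals / time = 334 / 3 = 111.33 per hour

111.33 per hour


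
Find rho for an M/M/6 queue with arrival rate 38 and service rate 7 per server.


rho = lambda/(c*mu) = 38/(6*7) = 0.9048

0.9048


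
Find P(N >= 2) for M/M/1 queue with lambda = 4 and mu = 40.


P(N >= 2) = rho^2 = (4/40)^2 = 0.01

0.01


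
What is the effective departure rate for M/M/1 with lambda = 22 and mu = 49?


For a stable queue (lambda < mu), throughput = lambda = 22 per hour

22 per hour


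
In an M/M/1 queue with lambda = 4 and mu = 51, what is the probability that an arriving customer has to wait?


P(wait) = rho = lambda/mu = 4/51 = 0.0784

0.0784


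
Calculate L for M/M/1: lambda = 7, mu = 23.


rho = 7/23; L = rho/(1-rho) = 0.44

0.44


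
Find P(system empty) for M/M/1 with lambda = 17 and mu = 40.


P0 = 1 - rho = 1 - 17/40 = 0.575

0.575


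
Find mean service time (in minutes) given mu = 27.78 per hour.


Mean service time = 60/mu = 60/27.78 = 2.16 minutes

2.16 minutes


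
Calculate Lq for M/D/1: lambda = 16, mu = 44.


M/D/1: Lq = rho^2 / (2*(1-rho)) where rho = 16/44; Lq = 0.1

0.1


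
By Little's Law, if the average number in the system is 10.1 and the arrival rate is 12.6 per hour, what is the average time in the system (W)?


W = L / lambda = 10.1 / 12.6 = 0.8016 hours

0.8016 hours


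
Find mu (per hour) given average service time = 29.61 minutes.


mu = 60 / avg_service_time = 60 / 29.61 = 2.03 per hour

2.03 per hour


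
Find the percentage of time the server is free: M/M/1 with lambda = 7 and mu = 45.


Idle fraction = (1 - rho) * 100 = (1 - 7/45) * 100 = 84.4%

84.4%


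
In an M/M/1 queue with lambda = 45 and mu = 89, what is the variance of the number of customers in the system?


rho = 45/89; Var(N) = rho/(1-rho)^2 = 2.07

2.07


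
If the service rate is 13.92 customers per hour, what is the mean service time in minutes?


Mean service time = 60/mu = 60/13.92 = 4.31 minutes

4.31 minutes


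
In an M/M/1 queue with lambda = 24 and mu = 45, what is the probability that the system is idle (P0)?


P0 = 1 - rho = 1 - 24/45 = 0.4667

0.4667


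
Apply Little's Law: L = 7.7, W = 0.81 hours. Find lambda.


lambda = L / W = 7.7 / 0.81 = 9.51 per hour

9.51 per hour


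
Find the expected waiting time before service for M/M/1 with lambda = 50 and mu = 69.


rho = 50/69; Wq = rho/(mu - lambda) = 0.0381 hours

0.0381 hours


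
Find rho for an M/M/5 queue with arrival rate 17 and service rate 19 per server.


rho = lambda/(c*mu) = 17/(5*19) = 0.1789

0.1789


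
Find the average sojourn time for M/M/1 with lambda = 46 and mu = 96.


W = 1/(mu - lambda) = 1/(96 - 46) = 0.02 hours

0.02 hours


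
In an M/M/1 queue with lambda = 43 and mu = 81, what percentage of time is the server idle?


Idle fraction = (1 - rho) * 100 = (1 - 43/81) * 100 = 46.9%

46.9%
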